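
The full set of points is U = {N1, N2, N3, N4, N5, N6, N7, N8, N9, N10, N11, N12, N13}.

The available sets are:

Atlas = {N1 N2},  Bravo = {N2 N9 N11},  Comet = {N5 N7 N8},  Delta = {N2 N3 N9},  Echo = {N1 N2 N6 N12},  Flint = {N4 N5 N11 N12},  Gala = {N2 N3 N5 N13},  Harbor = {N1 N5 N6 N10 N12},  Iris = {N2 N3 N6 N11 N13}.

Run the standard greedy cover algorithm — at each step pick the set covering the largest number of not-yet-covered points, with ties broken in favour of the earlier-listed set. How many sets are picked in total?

Greedy: pick Harbor (covers 5 new) → pick Iris (covers 4 new) → pick Comet (covers 2 new) → pick Bravo (covers 1 new) → pick Flint (covers 1 new). Total picks: 5.

5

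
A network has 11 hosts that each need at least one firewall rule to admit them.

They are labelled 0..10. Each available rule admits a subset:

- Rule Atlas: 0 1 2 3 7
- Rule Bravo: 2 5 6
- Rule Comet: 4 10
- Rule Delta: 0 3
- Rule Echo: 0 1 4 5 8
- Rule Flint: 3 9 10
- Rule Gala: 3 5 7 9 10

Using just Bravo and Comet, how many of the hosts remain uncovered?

6

Union of Bravo, Comet = {2, 4, 5, 6, 10}.
Not covered: 0, 1, 3, 7, 8, 9 — 6 hosts.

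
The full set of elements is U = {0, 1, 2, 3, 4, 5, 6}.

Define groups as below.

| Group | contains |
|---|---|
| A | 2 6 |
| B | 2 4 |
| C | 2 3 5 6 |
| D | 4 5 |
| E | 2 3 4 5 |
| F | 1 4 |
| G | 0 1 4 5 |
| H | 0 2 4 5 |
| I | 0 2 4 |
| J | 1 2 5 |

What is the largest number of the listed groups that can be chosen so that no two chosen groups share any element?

A, F are pairwise disjoint (A={2,6}; F={1,4}).
Every remaining group overlaps one of these, and no 3 of the listed groups are pairwise disjoint, so 2 is the maximum.

2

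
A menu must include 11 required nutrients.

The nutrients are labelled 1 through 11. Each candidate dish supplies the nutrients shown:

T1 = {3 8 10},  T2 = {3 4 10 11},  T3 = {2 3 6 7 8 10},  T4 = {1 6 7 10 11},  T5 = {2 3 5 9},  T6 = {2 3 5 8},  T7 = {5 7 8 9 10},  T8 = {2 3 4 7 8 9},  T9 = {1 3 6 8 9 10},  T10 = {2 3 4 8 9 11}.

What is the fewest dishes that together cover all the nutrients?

3

Take {T4, T6, T8}. Their union is {1, 2, 3, 4, 5, 6, 7, 8, 9, 10, 11}, which is all 11 nutrients.
No 2 of the 10 dishes cover everything (all 45 combinations miss at least one nutrient), so 3 is optimal.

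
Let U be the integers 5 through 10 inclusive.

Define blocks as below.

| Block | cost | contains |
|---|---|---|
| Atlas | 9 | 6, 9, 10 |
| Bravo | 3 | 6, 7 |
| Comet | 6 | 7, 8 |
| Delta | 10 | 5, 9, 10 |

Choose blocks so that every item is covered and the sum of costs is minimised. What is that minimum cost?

Bravo, Comet, Delta together cover every item (Bravo ∪ Comet ∪ Delta = {5, 6, 7, 8, 9, 10}); total cost 3 + 6 + 10 = 19.
No covering selection has total cost below 19.

19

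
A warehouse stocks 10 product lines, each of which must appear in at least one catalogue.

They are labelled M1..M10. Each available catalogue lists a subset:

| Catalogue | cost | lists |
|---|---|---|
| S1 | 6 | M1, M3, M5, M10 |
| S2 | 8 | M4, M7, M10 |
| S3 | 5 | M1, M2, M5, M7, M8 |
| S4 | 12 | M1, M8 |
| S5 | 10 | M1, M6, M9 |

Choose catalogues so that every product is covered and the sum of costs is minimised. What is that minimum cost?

S1, S2, S3, S5 together cover every product (S1 ∪ S2 ∪ S3 ∪ S5 = {M1, M2, M3, M4, M5, M6, M7, M8, M9, M10}); total cost 6 + 8 + 5 + 10 = 29.
No covering selection has total cost below 29.

29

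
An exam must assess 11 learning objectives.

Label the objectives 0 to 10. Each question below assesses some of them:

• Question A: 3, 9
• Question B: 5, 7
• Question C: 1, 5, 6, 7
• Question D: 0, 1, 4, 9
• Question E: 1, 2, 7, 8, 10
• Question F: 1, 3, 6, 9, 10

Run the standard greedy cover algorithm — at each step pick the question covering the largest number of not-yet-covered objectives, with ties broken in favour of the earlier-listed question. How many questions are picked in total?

Greedy: pick E (covers 5 new) → pick D (covers 3 new) → pick C (covers 2 new) → pick A (covers 1 new). Total picks: 4.

4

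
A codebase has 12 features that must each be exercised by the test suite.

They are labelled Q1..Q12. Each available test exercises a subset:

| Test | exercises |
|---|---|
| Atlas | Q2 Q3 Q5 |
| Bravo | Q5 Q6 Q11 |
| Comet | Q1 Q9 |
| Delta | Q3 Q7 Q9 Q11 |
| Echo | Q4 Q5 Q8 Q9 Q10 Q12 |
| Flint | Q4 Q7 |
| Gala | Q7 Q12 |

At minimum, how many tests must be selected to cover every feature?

Take {Atlas, Bravo, Comet, Delta, Echo}. Their union is {Q1, Q2, Q3, Q4, Q5, Q6, Q7, Q8, Q9, Q10, Q11, Q12}, which is all 12 features.
No 4 of the 7 tests cover everything (all 35 combinations miss at least one feature), so 5 is optimal.

5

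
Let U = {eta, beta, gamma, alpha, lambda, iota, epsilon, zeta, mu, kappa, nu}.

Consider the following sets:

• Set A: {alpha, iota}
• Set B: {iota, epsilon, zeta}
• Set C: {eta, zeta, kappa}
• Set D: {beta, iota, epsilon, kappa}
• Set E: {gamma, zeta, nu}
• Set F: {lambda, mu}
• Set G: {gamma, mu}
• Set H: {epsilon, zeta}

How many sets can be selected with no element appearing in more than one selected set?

3

A, C, G are pairwise disjoint (A={alpha,iota}; C={eta,zeta,kappa}; G={gamma,mu}).
Every remaining set overlaps one of these, and no 4 of the listed sets are pairwise disjoint, so 3 is the maximum.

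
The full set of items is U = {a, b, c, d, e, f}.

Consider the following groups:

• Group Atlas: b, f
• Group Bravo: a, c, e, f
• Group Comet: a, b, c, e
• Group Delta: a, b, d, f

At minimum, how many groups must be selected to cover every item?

2

Take {Comet, Delta}. Their union is {a, b, c, d, e, f}, which is all 6 items.
No single group has all 6 items (the largest, Bravo, has 4), so 2 is optimal.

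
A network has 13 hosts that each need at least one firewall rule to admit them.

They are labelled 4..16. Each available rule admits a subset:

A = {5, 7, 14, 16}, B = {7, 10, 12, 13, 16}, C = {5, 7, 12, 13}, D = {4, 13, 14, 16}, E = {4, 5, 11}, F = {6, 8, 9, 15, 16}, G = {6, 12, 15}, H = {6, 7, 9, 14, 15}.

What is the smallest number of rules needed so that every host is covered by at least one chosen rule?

4

Take {B, E, F, H}. Their union is {4, 5, 6, 7, 8, 9, 10, 11, 12, 13, 14, 15, 16}, which is all 13 hosts.
No 3 of the 8 rules cover everything (all 56 combinations miss at least one host), so 4 is optimal.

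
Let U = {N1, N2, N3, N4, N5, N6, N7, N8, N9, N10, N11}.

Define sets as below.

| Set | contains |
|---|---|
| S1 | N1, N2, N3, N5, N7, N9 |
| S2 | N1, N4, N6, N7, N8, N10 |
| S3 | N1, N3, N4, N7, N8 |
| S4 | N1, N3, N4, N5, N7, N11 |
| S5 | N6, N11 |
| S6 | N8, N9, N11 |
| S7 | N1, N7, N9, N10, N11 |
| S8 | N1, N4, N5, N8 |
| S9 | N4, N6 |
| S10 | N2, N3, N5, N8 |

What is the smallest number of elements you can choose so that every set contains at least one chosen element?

3

H = {N6, N7, N8} meets every set (each contains at least one member of H), and |H| = 3.
The sets S7, S9, S10 are pairwise disjoint, so any hitting set needs a separate element for each — at least 3. Hence 3 is optimal.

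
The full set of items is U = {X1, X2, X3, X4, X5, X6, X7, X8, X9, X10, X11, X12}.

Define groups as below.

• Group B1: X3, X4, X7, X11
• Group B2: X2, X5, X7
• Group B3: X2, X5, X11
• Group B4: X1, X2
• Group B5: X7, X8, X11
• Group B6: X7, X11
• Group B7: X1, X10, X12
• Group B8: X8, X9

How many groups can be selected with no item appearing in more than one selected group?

3

B1, B4, B8 are pairwise disjoint (B1={X3,X4,X7,X11}; B4={X1,X2}; B8={X8,X9}).
Every remaining group overlaps one of these, and no 4 of the listed groups are pairwise disjoint, so 3 is the maximum.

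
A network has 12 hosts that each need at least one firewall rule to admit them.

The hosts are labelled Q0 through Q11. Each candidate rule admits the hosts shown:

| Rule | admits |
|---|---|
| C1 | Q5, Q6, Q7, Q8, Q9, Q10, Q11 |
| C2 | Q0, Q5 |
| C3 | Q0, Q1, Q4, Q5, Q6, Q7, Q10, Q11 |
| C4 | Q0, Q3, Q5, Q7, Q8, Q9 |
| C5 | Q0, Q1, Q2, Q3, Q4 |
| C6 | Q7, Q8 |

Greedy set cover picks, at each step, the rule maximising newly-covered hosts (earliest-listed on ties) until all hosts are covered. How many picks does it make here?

3

Greedy: pick C3 (covers 8 new) → pick C4 (covers 3 new) → pick C5 (covers 1 new). Total picks: 3.
(The true minimum cover uses only 2 rules, so greedy is not optimal here.)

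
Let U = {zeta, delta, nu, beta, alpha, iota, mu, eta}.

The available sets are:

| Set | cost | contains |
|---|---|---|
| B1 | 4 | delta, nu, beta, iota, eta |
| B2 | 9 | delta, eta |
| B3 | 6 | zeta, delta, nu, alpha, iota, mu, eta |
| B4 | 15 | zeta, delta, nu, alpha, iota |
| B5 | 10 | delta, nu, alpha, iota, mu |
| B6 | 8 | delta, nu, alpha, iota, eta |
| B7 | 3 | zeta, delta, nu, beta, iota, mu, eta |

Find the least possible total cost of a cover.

9

B3, B7 together cover every item (B3 ∪ B7 = {zeta, delta, nu, beta, alpha, iota, mu, eta}); total cost 6 + 3 = 9.
No covering selection has total cost below 9.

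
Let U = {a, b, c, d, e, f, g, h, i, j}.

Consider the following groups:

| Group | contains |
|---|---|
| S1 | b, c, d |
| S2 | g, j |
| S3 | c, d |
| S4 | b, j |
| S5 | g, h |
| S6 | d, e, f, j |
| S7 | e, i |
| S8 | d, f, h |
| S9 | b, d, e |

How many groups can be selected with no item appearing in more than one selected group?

4

S3, S4, S5, S7 are pairwise disjoint (S3={c,d}; S4={b,j}; S5={g,h}; S7={e,i}).
Every remaining group overlaps one of these, and no 5 of the listed groups are pairwise disjoint, so 4 is the maximum.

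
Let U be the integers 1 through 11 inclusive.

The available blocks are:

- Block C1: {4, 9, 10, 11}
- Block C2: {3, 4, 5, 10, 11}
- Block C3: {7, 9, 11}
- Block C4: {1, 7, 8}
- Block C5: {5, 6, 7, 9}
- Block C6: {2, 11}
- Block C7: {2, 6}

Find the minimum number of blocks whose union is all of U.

4

Take {C2, C3, C4, C7}. Their union is {1, 2, 3, 4, 5, 6, 7, 8, 9, 10, 11}, which is all 11 points.
No 3 of the 7 blocks cover everything (all 35 combinations miss at least one point), so 4 is optimal.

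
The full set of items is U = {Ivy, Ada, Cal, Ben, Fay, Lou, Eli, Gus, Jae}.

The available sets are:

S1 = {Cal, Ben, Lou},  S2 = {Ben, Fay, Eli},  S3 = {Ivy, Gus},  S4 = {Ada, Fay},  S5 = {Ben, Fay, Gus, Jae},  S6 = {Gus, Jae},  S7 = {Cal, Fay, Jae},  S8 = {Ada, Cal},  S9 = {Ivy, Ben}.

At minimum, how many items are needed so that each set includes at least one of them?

H = {Ivy, Cal, Fay, Gus} meets every set (each contains at least one member of H), and |H| = 4.
No choice of 3 items meets every set, so 4 is the minimum.

4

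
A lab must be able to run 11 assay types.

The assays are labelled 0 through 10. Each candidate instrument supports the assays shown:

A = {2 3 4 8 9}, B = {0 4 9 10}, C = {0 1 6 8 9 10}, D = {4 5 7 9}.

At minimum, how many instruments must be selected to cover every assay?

Take {A, C, D}. Their union is {0, 1, 2, 3, 4, 5, 6, 7, 8, 9, 10}, which is all 11 assays.
Only C contains 1, so C is forced; the remaining 5 assays need at least 2 more instruments (each remaining instrument adds at most 3) — so at least 3 instruments are needed, and 3 is optimal.

3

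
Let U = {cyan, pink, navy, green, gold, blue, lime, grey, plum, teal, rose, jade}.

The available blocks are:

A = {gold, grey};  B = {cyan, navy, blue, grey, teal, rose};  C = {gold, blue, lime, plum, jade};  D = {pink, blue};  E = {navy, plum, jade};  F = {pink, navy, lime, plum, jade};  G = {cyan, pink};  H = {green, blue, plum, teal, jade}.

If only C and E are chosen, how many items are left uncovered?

6

Union of C, E = {navy, gold, blue, lime, plum, jade}.
Not covered: cyan, pink, green, grey, teal, rose — 6 items.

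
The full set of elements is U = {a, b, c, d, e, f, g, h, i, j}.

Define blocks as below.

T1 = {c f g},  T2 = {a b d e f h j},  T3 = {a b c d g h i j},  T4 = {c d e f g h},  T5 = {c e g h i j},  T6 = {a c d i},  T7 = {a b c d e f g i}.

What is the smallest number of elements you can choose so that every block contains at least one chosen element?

The 2 elements {c, h} hit every block.
No single element lies in every block, so at least 2 are needed and 2 is optimal.

2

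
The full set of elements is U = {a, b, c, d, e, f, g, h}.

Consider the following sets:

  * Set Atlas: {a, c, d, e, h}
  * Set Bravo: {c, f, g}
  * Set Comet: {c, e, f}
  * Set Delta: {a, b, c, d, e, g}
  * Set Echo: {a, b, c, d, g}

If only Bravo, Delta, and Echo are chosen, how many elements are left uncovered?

1

Union of Bravo, Delta, Echo = {a, b, c, d, e, f, g}.
Not covered: h — 1 element.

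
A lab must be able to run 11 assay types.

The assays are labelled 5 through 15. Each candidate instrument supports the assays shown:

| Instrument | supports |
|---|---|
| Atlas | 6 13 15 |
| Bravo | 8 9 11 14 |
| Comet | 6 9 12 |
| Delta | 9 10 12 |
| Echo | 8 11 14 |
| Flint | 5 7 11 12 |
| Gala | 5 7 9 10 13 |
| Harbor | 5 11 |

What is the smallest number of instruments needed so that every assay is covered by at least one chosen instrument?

Take {Atlas, Bravo, Delta, Gala}. Their union is {5, 6, 7, 8, 9, 10, 11, 12, 13, 14, 15}, which is all 11 assays.
No 3 of the 8 instruments cover everything (all 56 combinations miss at least one assay), so 4 is optimal.

4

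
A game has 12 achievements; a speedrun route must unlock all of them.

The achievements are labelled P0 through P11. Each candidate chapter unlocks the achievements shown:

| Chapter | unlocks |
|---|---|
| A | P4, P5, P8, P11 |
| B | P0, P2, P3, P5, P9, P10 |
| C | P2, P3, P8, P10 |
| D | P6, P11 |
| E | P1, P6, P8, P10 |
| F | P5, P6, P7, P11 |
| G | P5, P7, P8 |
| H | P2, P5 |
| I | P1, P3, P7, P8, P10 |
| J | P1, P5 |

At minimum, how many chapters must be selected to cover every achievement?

Take {A, B, E, I}. Their union is {P0, P1, P2, P3, P4, P5, P6, P7, P8, P9, P10, P11}, which is all 12 achievements.
No 3 of the 10 chapters cover everything (all 120 combinations miss at least one achievement), so 4 is optimal.

4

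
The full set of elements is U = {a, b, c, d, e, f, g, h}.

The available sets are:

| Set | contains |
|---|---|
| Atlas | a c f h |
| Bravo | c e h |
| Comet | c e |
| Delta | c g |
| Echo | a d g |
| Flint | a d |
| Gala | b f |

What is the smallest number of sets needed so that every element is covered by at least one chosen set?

3

Take {Bravo, Echo, Gala}. Their union is {a, b, c, d, e, f, g, h}, which is all 8 elements.
Only Gala contains b, so Gala is forced; the remaining 6 elements need at least 2 more sets (each remaining set adds at most 3) — so at least 3 sets are needed, and 3 is optimal.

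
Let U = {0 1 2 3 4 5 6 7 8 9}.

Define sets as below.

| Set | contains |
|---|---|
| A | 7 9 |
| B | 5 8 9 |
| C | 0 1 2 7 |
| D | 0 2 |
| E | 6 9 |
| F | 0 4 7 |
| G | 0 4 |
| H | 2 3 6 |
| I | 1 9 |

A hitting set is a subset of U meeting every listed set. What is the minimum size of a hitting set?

3

T = {0, 6, 9} meets every set (each contains at least one member of T), and |T| = 3.
The sets B, G, H are pairwise disjoint, so any hitting set needs a separate item for each — at least 3. Hence 3 is optimal.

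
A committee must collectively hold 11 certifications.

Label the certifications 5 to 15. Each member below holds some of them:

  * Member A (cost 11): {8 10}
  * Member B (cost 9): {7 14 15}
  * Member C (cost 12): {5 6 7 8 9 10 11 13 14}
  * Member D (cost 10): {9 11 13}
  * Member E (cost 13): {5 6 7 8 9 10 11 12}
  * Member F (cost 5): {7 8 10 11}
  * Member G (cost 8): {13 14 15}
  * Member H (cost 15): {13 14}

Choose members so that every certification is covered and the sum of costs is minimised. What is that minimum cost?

E, G together cover every certification (E ∪ G = {5, 6, 7, 8, 9, 10, 11, 12, 13, 14, 15}); total cost 13 + 8 = 21.
The greedy pick F, C, G, E costs 38; no covering selection beats 21.

21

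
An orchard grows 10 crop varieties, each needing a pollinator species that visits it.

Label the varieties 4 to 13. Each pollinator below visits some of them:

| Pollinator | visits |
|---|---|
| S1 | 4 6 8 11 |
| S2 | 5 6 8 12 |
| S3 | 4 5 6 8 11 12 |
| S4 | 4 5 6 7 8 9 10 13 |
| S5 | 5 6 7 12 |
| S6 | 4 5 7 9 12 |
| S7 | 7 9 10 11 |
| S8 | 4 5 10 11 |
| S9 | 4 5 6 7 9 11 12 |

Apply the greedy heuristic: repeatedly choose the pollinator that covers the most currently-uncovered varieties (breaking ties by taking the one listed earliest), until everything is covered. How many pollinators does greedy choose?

2

Greedy: pick S4 (covers 8 new) → pick S3 (covers 2 new). Total picks: 2.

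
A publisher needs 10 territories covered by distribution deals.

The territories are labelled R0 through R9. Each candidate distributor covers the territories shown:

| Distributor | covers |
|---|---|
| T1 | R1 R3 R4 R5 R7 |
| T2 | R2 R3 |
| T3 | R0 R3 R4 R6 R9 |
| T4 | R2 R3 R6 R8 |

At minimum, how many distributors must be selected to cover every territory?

Take {T1, T3, T4}. Their union is {R0, R1, R2, R3, R4, R5, R6, R7, R8, R9}, which is all 10 territories.
Only T3 contains R0, so T3 is forced; the remaining 5 territories need at least 2 more distributors (each remaining distributor adds at most 3) — so at least 3 distributors are needed, and 3 is optimal.

3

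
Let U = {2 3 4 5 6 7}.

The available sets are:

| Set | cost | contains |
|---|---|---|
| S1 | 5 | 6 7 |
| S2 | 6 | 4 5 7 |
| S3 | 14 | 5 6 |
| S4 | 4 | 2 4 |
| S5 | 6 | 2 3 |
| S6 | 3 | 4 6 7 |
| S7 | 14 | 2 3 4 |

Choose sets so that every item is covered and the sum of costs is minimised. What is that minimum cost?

15

S2, S5, S6 together cover every item (S2 ∪ S5 ∪ S6 = {2, 3, 4, 5, 6, 7}); total cost 6 + 6 + 3 = 15.
No covering selection has total cost below 15.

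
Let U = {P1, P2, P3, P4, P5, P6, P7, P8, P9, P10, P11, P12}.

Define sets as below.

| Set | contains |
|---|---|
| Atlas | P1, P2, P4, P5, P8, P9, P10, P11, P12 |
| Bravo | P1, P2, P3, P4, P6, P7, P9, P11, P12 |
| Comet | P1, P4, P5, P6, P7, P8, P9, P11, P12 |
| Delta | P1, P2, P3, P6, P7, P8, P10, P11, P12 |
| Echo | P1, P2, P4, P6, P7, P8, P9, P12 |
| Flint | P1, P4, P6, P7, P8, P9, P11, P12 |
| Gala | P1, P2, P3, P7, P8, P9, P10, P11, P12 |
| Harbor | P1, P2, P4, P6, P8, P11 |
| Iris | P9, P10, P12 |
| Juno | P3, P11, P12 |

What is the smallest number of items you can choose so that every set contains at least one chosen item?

2

H = {P11, P12} meets every set (each contains at least one member of H), and |H| = 2.
The sets Harbor, Iris are pairwise disjoint, so any hitting set needs a separate item for each — at least 2. Hence 2 is optimal.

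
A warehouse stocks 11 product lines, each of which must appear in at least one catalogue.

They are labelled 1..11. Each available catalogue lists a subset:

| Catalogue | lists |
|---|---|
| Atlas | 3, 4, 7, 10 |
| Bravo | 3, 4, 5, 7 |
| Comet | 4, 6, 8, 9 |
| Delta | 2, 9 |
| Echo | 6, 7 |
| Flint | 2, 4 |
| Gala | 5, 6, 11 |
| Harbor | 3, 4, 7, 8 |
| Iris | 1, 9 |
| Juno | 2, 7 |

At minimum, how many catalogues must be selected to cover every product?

5

Take {Atlas, Comet, Gala, Iris, Juno}. Their union is {1, 2, 3, 4, 5, 6, 7, 8, 9, 10, 11}, which is all 11 products.
No 4 of the 10 catalogues cover everything (all 210 combinations miss at least one product), so 5 is optimal.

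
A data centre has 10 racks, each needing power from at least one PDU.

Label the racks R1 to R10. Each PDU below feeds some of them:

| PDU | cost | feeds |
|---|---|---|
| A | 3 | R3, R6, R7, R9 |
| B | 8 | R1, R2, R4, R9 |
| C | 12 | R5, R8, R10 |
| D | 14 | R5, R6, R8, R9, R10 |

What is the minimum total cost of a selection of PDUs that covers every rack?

23

A, B, C together cover every rack (A ∪ B ∪ C = {R1, R2, R3, R4, R5, R6, R7, R8, R9, R10}); total cost 3 + 8 + 12 = 23.
No covering selection has total cost below 23.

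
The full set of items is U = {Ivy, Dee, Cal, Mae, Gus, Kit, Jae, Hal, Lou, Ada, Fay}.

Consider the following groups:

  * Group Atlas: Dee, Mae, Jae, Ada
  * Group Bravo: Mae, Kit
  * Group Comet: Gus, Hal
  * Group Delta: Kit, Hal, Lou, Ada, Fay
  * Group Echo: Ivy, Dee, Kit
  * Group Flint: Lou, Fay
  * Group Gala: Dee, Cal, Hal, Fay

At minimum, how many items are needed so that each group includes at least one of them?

4

H = {Ivy, Mae, Hal, Fay} meets every group (each contains at least one member of H), and |H| = 4.
No choice of 3 items meets every group, so 4 is the minimum.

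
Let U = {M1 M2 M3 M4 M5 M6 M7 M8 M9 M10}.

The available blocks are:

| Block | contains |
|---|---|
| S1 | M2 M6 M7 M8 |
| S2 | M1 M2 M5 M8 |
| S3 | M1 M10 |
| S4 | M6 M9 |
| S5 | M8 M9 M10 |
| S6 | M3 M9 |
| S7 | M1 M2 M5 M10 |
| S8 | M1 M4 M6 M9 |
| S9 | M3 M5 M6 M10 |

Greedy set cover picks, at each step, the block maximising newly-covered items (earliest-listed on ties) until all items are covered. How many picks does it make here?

4

Greedy: pick S1 (covers 4 new) → pick S7 (covers 3 new) → pick S6 (covers 2 new) → pick S8 (covers 1 new). Total picks: 4.
(The true minimum cover uses only 3 blocks, so greedy is not optimal here.)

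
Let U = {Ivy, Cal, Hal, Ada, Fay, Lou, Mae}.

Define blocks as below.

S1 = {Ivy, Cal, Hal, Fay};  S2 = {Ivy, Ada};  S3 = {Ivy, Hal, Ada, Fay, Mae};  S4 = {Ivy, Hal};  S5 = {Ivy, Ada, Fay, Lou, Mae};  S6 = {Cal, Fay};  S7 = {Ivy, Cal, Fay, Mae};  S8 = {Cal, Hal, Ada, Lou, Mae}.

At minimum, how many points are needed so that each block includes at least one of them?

Take H = {Ivy, Cal}. Each listed block contains at least one of these, so H is a hitting set of size 2.
The blocks S4, S6 are pairwise disjoint, so any hitting set needs a separate point for each — at least 2. Hence 2 is optimal.

2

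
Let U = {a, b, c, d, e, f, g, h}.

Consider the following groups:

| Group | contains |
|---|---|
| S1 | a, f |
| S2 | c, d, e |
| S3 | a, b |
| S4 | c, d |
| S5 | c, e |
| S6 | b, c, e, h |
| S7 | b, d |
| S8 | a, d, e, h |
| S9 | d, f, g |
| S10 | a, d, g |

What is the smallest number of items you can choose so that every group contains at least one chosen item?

Take T = {a, d, e}. Each listed group contains at least one of these, so T is a hitting set of size 3.
The groups S3, S5, S9 are pairwise disjoint, so any hitting set needs a separate item for each — at least 3. Hence 3 is optimal.

3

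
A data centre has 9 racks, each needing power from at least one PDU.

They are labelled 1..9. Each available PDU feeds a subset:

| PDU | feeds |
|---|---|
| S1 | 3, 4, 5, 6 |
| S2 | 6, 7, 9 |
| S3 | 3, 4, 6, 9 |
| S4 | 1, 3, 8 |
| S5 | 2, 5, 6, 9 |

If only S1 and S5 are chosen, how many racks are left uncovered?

Union of S1, S5 = {2, 3, 4, 5, 6, 9}.
Not covered: 1, 7, 8 — 3 racks.

3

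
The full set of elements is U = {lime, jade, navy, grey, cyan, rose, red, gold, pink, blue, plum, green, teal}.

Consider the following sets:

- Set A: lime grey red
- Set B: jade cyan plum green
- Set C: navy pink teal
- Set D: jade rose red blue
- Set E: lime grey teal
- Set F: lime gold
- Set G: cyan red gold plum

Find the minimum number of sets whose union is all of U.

5

Take {A, B, C, D, G}. Their union is {lime, jade, navy, grey, cyan, rose, red, gold, pink, blue, plum, green, teal}, which is all 13 elements.
No 4 of the 7 sets cover everything (all 35 combinations miss at least one element), so 5 is optimal.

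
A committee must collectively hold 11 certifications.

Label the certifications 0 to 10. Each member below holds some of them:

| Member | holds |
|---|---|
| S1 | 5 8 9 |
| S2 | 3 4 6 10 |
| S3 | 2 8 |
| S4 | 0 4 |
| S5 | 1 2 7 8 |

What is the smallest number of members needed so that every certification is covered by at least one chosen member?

4

Take {S1, S2, S4, S5}. Their union is {0, 1, 2, 3, 4, 5, 6, 7, 8, 9, 10}, which is all 11 certifications.
Only S4 contains 0, so S4 is forced; the remaining 9 certifications need at least 3 more members (each remaining member adds at most 4) — so at least 4 members are needed, and 4 is optimal.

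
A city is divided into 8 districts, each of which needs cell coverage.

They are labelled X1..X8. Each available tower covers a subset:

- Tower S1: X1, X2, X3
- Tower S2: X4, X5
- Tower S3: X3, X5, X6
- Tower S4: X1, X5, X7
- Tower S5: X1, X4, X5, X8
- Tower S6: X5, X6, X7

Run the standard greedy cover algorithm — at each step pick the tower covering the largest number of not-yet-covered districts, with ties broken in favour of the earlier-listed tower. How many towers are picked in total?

3

Greedy: pick S5 (covers 4 new) → pick S1 (covers 2 new) → pick S6 (covers 2 new). Total picks: 3.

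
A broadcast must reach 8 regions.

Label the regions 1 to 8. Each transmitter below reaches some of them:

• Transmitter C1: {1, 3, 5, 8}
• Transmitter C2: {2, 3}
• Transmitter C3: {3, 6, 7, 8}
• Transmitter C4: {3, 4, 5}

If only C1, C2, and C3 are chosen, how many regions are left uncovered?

1

Union of C1, C2, C3 = {1, 2, 3, 5, 6, 7, 8}.
Not covered: 4 — 1 region.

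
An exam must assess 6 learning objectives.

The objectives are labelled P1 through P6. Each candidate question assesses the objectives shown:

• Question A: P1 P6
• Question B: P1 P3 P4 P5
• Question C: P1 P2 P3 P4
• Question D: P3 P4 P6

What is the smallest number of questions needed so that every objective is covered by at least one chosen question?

Take {A, B, C}. Their union is {P1, P2, P3, P4, P5, P6}, which is all 6 objectives.
Only C contains P2, so C is forced; the remaining 2 objectives need at least 2 more questions (each remaining question adds at most 1) — so at least 3 questions are needed, and 3 is optimal.

3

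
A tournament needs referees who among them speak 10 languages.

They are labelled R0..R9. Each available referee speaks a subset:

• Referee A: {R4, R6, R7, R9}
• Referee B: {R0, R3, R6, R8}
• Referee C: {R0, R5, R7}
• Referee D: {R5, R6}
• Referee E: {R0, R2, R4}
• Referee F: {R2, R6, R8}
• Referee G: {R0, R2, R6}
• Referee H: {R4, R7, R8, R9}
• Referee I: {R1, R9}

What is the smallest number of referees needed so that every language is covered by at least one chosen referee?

4

Take {B, C, E, I}. Their union is {R0, R1, R2, R3, R4, R5, R6, R7, R8, R9}, which is all 10 languages.
No 3 of the 9 referees cover everything (all 84 combinations miss at least one language), so 4 is optimal.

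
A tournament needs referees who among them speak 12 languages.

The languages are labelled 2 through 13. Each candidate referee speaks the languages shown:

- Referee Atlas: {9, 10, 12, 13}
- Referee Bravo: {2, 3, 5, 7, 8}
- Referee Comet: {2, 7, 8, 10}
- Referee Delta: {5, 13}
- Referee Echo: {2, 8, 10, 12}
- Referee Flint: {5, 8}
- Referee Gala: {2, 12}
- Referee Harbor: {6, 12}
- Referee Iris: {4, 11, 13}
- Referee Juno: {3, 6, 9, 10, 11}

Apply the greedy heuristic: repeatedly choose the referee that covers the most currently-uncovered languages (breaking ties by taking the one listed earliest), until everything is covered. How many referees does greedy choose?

Greedy: pick Bravo (covers 5 new) → pick Atlas (covers 4 new) → pick Iris (covers 2 new) → pick Harbor (covers 1 new). Total picks: 4.

4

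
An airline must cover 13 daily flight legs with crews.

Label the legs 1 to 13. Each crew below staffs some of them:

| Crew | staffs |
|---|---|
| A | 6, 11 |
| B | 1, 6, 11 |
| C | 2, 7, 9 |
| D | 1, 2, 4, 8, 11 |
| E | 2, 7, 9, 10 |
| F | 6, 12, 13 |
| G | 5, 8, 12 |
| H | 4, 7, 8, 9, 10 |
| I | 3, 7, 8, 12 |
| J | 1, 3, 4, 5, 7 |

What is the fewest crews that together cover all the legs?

Take {D, F, H, J}. Their union is {1, 2, 3, 4, 5, 6, 7, 8, 9, 10, 11, 12, 13}, which is all 13 legs.
No 3 of the 10 crews cover everything (all 120 combinations miss at least one leg), so 4 is optimal.

4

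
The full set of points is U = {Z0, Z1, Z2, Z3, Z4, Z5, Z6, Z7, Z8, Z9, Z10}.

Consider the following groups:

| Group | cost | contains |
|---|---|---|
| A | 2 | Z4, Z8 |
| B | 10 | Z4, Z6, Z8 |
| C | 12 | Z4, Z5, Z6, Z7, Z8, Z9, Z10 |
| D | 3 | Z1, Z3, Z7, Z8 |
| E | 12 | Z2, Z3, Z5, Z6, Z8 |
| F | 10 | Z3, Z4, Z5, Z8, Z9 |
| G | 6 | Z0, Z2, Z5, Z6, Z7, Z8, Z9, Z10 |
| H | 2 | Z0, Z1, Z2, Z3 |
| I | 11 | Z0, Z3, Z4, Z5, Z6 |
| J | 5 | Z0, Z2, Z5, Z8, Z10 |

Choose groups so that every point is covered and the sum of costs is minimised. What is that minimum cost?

A, G, H together cover every point (A ∪ G ∪ H = {Z0, Z1, Z2, Z3, Z4, Z5, Z6, Z7, Z8, Z9, Z10}); total cost 2 + 6 + 2 = 10.
No covering selection has total cost below 10.

10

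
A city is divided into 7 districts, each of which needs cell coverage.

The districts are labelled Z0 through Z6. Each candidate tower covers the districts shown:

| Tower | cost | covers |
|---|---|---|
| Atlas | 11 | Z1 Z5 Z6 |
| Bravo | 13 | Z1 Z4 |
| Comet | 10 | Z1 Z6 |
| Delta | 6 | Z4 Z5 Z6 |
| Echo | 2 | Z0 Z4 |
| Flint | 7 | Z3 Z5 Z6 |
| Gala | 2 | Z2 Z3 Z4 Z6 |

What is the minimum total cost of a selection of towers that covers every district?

Atlas, Echo, Gala together cover every district (Atlas ∪ Echo ∪ Gala = {Z0, Z1, Z2, Z3, Z4, Z5, Z6}); total cost 11 + 2 + 2 = 15.
No covering selection has total cost below 15.

15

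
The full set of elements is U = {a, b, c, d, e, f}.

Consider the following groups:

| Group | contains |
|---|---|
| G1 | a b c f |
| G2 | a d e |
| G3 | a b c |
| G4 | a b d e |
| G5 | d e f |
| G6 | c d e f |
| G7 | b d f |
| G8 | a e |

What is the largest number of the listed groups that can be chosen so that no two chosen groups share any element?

G7, G8 are pairwise disjoint (G7={b,d,f}; G8={a,e}).
Every remaining group overlaps one of these, and no 3 of the listed groups are pairwise disjoint, so 2 is the maximum.

2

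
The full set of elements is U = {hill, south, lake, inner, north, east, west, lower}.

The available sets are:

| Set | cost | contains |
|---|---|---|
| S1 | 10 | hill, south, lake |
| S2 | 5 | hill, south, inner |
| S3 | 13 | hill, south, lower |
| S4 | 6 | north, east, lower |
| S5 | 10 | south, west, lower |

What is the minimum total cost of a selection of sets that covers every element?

S1, S2, S4, S5 together cover every element (S1 ∪ S2 ∪ S4 ∪ S5 = {hill, south, lake, inner, north, east, west, lower}); total cost 10 + 5 + 6 + 10 = 31.
No covering selection has total cost below 31.

31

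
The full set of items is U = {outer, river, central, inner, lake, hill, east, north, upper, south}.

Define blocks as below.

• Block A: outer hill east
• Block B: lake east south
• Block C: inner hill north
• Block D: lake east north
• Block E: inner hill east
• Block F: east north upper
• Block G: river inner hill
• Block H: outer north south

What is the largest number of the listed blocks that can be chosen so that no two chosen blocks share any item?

B, G are pairwise disjoint (B={lake,east,south}; G={river,inner,hill}).
Every remaining block overlaps one of these, and no 3 of the listed blocks are pairwise disjoint, so 2 is the maximum.

2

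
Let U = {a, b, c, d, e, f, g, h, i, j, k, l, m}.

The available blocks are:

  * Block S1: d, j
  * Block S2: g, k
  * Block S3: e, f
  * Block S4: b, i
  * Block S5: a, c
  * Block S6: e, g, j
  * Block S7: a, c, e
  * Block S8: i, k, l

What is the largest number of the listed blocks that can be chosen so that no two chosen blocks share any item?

5

S1, S2, S3, S4, S5 are pairwise disjoint (S1={d,j}; S2={g,k}; S3={e,f}; S4={b,i}; S5={a,c}).
Every remaining block overlaps one of these, and no 6 of the listed blocks are pairwise disjoint, so 5 is the maximum.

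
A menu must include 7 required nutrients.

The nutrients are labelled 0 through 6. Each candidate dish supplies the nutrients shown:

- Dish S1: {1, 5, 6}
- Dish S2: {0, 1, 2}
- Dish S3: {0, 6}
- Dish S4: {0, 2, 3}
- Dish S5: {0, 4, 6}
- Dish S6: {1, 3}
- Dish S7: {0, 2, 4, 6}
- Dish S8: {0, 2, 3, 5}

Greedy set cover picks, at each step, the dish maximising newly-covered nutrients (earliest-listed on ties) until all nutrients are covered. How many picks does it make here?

Greedy: pick S7 (covers 4 new) → pick S1 (covers 2 new) → pick S4 (covers 1 new). Total picks: 3.

3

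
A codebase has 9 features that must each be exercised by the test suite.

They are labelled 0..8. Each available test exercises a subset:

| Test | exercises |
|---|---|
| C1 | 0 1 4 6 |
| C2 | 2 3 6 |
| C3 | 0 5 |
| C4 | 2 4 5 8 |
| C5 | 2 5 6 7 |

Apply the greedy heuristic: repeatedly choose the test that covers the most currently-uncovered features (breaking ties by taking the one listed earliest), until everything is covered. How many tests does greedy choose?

Greedy: pick C1 (covers 4 new) → pick C4 (covers 3 new) → pick C2 (covers 1 new) → pick C5 (covers 1 new). Total picks: 4.

4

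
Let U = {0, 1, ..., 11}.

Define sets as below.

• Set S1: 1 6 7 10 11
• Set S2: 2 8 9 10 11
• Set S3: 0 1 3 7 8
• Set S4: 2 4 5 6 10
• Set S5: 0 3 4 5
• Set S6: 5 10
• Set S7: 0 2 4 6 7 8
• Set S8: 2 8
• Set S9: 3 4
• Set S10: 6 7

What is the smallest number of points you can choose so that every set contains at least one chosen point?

Take H = {2, 4, 5, 7}. Each listed set contains at least one of these, so H is a hitting set of size 4.
The sets S6, S8, S9, S10 are pairwise disjoint, so any hitting set needs a separate point for each — at least 4. Hence 4 is optimal.

4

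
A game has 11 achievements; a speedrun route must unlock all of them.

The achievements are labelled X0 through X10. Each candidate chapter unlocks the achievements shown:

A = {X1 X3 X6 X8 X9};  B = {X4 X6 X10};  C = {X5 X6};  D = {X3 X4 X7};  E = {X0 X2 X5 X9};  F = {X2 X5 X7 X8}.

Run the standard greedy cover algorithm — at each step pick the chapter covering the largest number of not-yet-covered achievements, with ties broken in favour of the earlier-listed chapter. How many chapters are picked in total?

Greedy: pick A (covers 5 new) → pick E (covers 3 new) → pick B (covers 2 new) → pick D (covers 1 new). Total picks: 4.

4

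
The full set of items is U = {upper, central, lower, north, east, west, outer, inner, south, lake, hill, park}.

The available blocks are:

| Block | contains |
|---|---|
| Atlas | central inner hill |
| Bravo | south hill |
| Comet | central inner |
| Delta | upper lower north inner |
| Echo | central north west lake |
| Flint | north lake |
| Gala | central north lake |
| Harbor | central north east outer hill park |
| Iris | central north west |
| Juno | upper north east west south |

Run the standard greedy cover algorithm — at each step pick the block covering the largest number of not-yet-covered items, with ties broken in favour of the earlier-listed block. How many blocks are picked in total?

4

Greedy: pick Harbor (covers 6 new) → pick Delta (covers 3 new) → pick Echo (covers 2 new) → pick Bravo (covers 1 new). Total picks: 4.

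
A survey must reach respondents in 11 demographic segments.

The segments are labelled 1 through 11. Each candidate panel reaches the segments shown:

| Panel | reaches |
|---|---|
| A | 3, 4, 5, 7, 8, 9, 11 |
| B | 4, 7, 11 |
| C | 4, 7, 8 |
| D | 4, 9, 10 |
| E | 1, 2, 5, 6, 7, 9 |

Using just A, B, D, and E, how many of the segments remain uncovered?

Union of A, B, D, E = {1, 2, 3, 4, 5, 6, 7, 8, 9, 10, 11} — that's every segment, so 0 are uncovered.

0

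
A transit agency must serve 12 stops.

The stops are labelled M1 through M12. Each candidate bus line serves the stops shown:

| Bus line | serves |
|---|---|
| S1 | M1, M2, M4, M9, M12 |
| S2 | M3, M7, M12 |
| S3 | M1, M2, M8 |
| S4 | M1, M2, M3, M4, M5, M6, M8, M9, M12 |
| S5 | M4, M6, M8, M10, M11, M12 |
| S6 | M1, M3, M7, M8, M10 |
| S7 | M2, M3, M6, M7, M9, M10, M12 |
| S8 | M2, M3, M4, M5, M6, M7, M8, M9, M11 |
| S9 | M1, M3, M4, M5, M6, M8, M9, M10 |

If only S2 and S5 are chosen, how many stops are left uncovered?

Union of S2, S5 = {M3, M4, M6, M7, M8, M10, M11, M12}.
Not covered: M1, M2, M5, M9 — 4 stops.

4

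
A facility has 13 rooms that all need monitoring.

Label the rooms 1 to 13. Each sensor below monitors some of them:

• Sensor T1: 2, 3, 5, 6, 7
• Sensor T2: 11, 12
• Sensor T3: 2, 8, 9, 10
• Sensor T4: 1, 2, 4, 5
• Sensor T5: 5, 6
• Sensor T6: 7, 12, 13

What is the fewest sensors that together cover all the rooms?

Take {T1, T2, T3, T4, T6}. Their union is {1, 2, 3, 4, 5, 6, 7, 8, 9, 10, 11, 12, 13}, which is all 13 rooms.
No 4 of the 6 sensors cover everything (all 15 combinations miss at least one room), so 5 is optimal.

5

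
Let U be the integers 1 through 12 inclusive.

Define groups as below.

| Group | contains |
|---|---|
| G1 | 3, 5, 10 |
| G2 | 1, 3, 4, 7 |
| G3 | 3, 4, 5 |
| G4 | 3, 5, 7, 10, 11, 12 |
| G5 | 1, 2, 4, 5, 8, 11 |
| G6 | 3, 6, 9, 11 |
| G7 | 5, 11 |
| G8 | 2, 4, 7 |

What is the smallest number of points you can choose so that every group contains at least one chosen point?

Take H = {5, 6, 7}. Each listed group contains at least one of these, so H is a hitting set of size 3.
No choice of 2 points meets every group, so 3 is the minimum.

3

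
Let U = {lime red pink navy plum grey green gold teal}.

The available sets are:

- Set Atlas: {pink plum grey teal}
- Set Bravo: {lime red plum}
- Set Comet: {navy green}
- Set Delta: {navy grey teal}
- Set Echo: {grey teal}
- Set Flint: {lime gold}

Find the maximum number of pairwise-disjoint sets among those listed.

Atlas, Comet, Flint are pairwise disjoint (Atlas={pink,plum,grey,teal}; Comet={navy,green}; Flint={lime,gold}).
Every remaining set overlaps one of these, and no 4 of the listed sets are pairwise disjoint, so 3 is the maximum.

3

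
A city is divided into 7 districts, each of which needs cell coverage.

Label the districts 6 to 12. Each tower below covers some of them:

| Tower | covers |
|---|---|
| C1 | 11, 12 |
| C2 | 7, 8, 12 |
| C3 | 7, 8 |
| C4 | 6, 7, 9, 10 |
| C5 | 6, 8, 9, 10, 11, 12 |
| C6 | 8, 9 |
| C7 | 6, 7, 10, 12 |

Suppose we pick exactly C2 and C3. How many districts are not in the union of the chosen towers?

4

Union of C2, C3 = {7, 8, 12}.
Not covered: 6, 9, 10, 11 — 4 districts.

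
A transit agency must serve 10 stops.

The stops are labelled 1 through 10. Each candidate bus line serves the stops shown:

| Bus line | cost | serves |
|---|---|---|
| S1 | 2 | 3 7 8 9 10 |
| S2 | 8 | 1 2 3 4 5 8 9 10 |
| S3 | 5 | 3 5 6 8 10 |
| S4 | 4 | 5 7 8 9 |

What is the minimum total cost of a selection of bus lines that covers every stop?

S1, S2, S3 together cover every stop (S1 ∪ S2 ∪ S3 = {1, 2, 3, 4, 5, 6, 7, 8, 9, 10}); total cost 2 + 8 + 5 = 15.
No covering selection has total cost below 15.

15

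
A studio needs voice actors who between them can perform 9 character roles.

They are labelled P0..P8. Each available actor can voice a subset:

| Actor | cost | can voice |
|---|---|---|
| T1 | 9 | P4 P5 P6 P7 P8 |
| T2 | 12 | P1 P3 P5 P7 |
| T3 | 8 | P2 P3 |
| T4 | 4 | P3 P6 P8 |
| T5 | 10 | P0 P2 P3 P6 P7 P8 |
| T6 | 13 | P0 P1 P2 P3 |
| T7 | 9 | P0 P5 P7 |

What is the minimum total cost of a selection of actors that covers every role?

T1, T6 together cover every role (T1 ∪ T6 = {P0, P1, P2, P3, P4, P5, P6, P7, P8}); total cost 9 + 13 = 22.
The greedy pick T4, T1, T6 costs 26; no covering selection beats 22.

22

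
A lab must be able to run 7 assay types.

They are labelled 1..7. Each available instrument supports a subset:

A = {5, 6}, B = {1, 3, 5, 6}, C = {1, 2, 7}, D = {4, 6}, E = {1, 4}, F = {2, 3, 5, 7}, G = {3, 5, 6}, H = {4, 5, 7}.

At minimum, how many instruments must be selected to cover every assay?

B and F and H together: B ∪ F ∪ H = {1, 2, 3, 4, 5, 6, 7} — every assay is covered.
No 2 of the 8 instruments cover everything (all 28 combinations miss at least one assay), so 3 is optimal.

3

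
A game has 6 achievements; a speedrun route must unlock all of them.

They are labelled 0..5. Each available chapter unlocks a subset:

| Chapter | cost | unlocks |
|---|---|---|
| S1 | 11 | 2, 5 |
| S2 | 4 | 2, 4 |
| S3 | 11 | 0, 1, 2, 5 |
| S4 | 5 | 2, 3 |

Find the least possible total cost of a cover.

S2, S3, S4 together cover every achievement (S2 ∪ S3 ∪ S4 = {0, 1, 2, 3, 4, 5}); total cost 4 + 11 + 5 = 20.
No covering selection has total cost below 20.

20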